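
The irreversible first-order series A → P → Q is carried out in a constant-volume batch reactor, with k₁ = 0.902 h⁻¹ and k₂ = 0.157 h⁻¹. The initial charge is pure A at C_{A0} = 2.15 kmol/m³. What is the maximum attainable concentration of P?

1.49 kmol/m³

For a first-order series the maximum intermediate yield is C_{P,max}/C_{A0} = (k₁/k₂)^[k₂/(k₂−k₁)].
= (0.902/0.157)^(0.157/(0.157−0.902)) = (5.745)^(-0.2107) = 0.6918.
C_{P,max} = 0.6918×2.15 = 1.49 kmol/m³.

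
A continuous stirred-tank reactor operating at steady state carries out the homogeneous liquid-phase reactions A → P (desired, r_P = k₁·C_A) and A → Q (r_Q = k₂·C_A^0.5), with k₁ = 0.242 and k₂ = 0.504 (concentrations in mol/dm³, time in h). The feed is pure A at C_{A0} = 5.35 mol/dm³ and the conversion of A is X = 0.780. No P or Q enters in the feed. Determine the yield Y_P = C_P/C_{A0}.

0.267

Exit C_A = C_{A0}(1−X) = 5.35×0.220 = 1.177 mol/dm³.
In a CSTR the entire volume is at exit conditions, so r_P = 0.242×1.177 = 0.2848 and r_Q = 0.504×1.177^0.5 = 0.5468.
Fraction of consumed A going to P: r_P/(r_P+r_Q) = 0.3425.
C_P = 0.3425·C_{A0}·X = 0.3425×5.35×0.780 = 1.43 mol/dm³; Y_P = C_P/C_{A0} = 0.267.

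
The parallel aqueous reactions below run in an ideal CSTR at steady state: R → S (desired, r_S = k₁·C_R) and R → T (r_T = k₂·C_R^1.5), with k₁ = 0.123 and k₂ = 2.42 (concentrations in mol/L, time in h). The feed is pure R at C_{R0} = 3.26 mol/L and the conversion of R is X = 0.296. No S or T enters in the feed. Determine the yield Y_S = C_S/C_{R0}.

0.00961

Exit C_R = C_{R0}(1−X) = 3.26×0.704 = 2.295 mol/L.
Rates in a CSTR are evaluated at the outlet concentration: r_S = 0.123×2.295 = 0.2823, r_T = 2.42×2.295^1.5 = 8.414.
Fraction of consumed R going to S: r_S/(r_S+r_T) = 0.03246.
C_S = 0.03246·C_{R0}·X = 0.03246×3.26×0.296 = 0.0313 mol/L; Y_S = C_S/C_{R0} = 0.00961.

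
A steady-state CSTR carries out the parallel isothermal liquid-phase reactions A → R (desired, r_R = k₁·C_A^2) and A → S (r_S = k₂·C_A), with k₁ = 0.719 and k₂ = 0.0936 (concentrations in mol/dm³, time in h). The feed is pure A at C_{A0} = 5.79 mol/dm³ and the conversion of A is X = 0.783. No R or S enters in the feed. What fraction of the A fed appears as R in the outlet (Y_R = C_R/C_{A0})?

Exit C_A = C_{A0}(1−X) = 5.79×0.217 = 1.256 mol/dm³.
In a CSTR the entire volume is at exit conditions, so r_R = 0.719×1.256^2 = 1.135 and r_S = 0.0936×1.256 = 0.1176.
Fraction of consumed A going to R: r_R/(r_R+r_S) = 0.9061.
C_R = 0.9061·C_{A0}·X = 0.9061×5.79×0.783 = 4.11 mol/dm³; Y_R = C_R/C_{A0} = 0.709.

0.709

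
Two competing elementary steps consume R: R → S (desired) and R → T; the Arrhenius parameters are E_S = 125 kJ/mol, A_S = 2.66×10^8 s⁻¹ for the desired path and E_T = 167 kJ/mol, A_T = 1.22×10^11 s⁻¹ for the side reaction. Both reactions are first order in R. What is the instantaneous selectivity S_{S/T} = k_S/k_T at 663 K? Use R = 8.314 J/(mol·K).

With equal orders, S_{S/T} = k_S/k_T = (A_S/A_T)·exp[(E_T−E_S)/(RT)].
(E_T−E_S)/(RT) = (167−125)×10³/(8.314×663) = 42000/5512 = 7.619.
k_S/k_T = (2.66×10^8/1.22×10^11)·exp(7.619) = 0.002180 × 2038 = 4.44.

4.44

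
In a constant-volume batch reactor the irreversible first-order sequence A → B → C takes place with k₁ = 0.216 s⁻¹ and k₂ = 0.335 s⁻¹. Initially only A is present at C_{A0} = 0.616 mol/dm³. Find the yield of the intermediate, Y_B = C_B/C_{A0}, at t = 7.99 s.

0.198

The intermediate concentration in a first-order A→B→C sequence is C_B = k₁C_{A0}(e^(−k₁t) − e^(−k₂t))/(k₂−k₁).
e^(−k₁t) = e^(−0.216×7.99) = e^(−1.726) = 0.1780; e^(−k₂t) = e^(−2.677) = 0.06879.
C_B = 0.216×0.616/(0.335−0.216) × (0.1780−0.06879) = 1.118×0.1092 = 0.1221 mol/dm³.
Y_B = C_B/C_{A0} = 0.1221/0.616 = 0.198.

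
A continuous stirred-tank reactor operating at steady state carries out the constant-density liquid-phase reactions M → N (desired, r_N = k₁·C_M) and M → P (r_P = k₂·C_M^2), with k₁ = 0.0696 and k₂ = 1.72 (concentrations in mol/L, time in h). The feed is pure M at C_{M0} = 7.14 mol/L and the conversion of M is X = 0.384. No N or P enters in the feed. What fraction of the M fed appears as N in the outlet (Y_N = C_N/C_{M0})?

0.00350

Exit C_M = C_{M0}(1−X) = 7.14×0.616 = 4.398 mol/L.
Rates in a CSTR are evaluated at the outlet concentration: r_N = 0.0696×4.398 = 0.3061, r_P = 1.72×4.398^2 = 33.27.
Fraction of consumed M going to N: r_N/(r_N+r_P) = 0.009116.
C_N = 0.009116·C_{M0}·X = 0.009116×7.14×0.384 = 0.0250 mol/L; Y_N = C_N/C_{M0} = 0.00350.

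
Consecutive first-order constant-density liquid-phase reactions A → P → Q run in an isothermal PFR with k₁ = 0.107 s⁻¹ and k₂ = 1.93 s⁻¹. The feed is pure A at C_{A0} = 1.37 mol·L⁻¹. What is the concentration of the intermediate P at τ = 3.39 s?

For first-order series with pure A initially, C_P(τ) = k₁C_{A0}/(k₂−k₁)·(e^(−k₁τ) − e^(−k₂τ)).
e^(−k₁τ) = e^(−0.107×3.39) = e^(−0.3627) = 0.6958; e^(−k₂τ) = e^(−6.543) = 0.001441.
C_P = 0.107×1.37/(1.93−0.107) × (0.6958−0.001441) = 0.08041×0.6943 = 0.05583 mol·L⁻¹.

0.0558 mol·L⁻¹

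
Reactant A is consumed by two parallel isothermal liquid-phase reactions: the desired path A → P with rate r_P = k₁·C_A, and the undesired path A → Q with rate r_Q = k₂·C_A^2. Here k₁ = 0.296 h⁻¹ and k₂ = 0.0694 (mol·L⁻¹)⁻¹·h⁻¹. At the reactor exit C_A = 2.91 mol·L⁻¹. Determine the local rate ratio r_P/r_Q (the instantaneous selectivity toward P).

S_{P/Q} = r_P/r_Q = (k₁·C_A)/(k₂·C_A^2) = (k₁/k₂)·C_A⁻¹.
= (0.296×2.910) / (0.0694×2.910^2) = 0.8614/0.5877 = 1.47.

1.47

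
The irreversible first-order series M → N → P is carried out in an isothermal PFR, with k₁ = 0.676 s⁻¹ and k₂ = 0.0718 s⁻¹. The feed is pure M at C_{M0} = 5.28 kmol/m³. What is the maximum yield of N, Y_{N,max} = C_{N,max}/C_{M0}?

0.766

For a first-order series the maximum intermediate yield is C_{N,max}/C_{M0} = (k₁/k₂)^[k₂/(k₂−k₁)].
= (0.676/0.0718)^(0.0718/(0.0718−0.676)) = (9.415)^(-0.1188) = 0.7661.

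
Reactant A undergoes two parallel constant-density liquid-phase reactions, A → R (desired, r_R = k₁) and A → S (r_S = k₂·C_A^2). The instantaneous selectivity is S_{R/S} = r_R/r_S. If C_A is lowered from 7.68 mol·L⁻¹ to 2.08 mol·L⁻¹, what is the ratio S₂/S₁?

13.6

S_{R/S} = (k₁/k₂)·C_A^-2, so S₂/S₁ = (C_{A,2}/C_{A,1})^-2.
= (2.08/7.68)^(-2) = (0.2708)^(-2) = 13.6.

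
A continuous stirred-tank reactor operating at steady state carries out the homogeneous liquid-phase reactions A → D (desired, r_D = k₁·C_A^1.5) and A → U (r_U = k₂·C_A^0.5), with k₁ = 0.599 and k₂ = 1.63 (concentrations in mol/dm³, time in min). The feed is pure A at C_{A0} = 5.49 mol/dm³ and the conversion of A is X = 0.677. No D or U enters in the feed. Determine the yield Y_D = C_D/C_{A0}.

Exit C_A = C_{A0}(1−X) = 5.49×0.323 = 1.773 mol/dm³.
A CSTR operates uniformly at the exit composition, giving r_D = 1.414 and r_U = 2.171 (each k·C_A^n at C_A = 1.773).
Fraction of consumed A going to D: r_D/(r_D+r_U) = 0.3945.
C_D = 0.3945·C_{A0}·X = 0.3945×5.49×0.677 = 1.47 mol/dm³; Y_D = C_D/C_{A0} = 0.267.

0.267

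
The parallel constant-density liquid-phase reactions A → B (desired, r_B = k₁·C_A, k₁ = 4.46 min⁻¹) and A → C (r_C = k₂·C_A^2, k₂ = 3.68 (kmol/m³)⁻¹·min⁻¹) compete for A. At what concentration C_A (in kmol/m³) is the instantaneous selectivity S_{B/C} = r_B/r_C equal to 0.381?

S_{B/C} = (k₁/k₂)·C_A⁻¹ ⇒ C_A = (S·k₂/k₁)^(-1).
= (0.381×3.68/4.46)^(-1) = (0.3144)^(-1) = 3.18 kmol/m³.

3.18 kmol/m³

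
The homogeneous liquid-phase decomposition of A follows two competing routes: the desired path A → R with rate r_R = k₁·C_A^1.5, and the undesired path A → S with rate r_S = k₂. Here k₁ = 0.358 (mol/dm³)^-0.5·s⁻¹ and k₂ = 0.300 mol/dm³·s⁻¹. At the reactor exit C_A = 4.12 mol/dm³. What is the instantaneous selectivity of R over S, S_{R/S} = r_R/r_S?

9.98

S_{R/S} = r_R/r_S = (k₁·C_A^1.5)/(k₂) = (k₁/k₂)·C_A^1.5.
= (0.358×4.120^1.5) / (0.300) = 2.994/0.3000 = 9.98.
Since the desired path is higher order in A, keeping C_A high (PFR or concentrated feed) favours R.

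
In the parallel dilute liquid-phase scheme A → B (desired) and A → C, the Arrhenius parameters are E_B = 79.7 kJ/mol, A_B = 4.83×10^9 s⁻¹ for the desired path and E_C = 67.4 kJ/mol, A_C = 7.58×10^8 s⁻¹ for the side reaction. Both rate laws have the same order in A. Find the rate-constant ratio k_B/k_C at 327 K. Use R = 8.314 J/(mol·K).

0.0691

k_B/k_C = (A_B/A_C)·exp[−(E_B−E_C)/(RT)] = (A_B/A_C)·exp[(E_C−E_B)/(RT)].
(E_C−E_B)/(RT) = (67.4−79.7)×10³/(8.314×327) = -12300/2719 = -4.524.
k_B/k_C = (4.83×10^9/7.58×10^8)·exp(-4.524) = 6.372 × 0.01084 = 0.0691.
Since E_B > E_C, raising the temperature improves selectivity toward B.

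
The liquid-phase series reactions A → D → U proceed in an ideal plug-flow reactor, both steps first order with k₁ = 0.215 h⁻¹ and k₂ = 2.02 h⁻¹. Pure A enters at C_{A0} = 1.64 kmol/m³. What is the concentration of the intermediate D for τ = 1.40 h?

0.133 kmol/m³

The intermediate concentration in a first-order A→B→C sequence is C_D = k₁C_{A0}(e^(−k₁τ) − e^(−k₂τ))/(k₂−k₁).
e^(−k₁τ) = e^(−0.215×1.40) = e^(−0.3010) = 0.7401; e^(−k₂τ) = e^(−2.828) = 0.05913.
C_D = 0.215×1.64/(2.02−0.215) × (0.7401−0.05913) = 0.1953×0.6809 = 0.1330 kmol/m³.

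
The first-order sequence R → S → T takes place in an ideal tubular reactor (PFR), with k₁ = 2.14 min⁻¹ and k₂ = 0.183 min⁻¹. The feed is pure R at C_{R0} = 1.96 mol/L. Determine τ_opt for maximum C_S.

The intermediate peaks when r₁ = r₂, i.e. k₁e^(−k₁τ) = k₂e^(−k₂τ), giving τ_opt = ln(k₂/k₁)/(k₂−k₁).
= ln(0.183/2.14)/(0.183−2.14) = ln(0.08551)/-1.957 = -2.459/-1.957 = 1.26 min.

1.26 min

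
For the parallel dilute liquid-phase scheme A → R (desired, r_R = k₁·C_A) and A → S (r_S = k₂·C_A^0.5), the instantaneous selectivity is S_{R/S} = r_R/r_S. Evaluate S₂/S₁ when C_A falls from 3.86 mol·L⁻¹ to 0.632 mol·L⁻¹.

0.405

S_{R/S} = (k₁/k₂)·C_A^0.5, so S₂/S₁ = (C_{A,2}/C_{A,1})^0.5.
= (0.632/3.86)^0.5 = (0.1637)^0.5 = 0.405.
Selectivity toward R falls as C_A falls — high-concentration operation is favoured.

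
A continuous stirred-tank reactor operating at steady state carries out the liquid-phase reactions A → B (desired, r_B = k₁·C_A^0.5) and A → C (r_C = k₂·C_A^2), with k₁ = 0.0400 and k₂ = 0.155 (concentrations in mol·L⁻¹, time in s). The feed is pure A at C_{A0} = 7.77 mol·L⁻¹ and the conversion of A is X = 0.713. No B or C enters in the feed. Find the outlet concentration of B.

0.398 mol·L⁻¹

Exit C_A = C_{A0}(1−X) = 7.77×0.287 = 2.230 mol·L⁻¹.
Rates in a CSTR are evaluated at the outlet concentration: r_B = 0.0400×2.230^0.5 = 0.05973, r_C = 0.155×2.230^2 = 0.7708.
Fraction of consumed A going to B: r_B/(r_B+r_C) = 0.07192.
C_B = 0.07192·C_{A0}·X = 0.07192×7.77×0.713 = 0.398 mol·L⁻¹.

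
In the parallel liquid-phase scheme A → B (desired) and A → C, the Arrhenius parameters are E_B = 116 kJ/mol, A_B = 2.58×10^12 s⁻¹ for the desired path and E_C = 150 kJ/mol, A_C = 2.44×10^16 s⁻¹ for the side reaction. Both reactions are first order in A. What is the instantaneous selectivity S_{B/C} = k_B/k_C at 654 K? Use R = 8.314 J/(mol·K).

k_B/k_C = (A_B/A_C)·exp[−(E_B−E_C)/(RT)] = (A_B/A_C)·exp[(E_C−E_B)/(RT)].
(E_C−E_B)/(RT) = (150−116)×10³/(8.314×654) = 34000/5437 = 6.253.
k_B/k_C = (2.58×10^12/2.44×10^16)·exp(6.253) = 1.057×10^-4 × 519.6 = 0.0549.
Since E_B < E_C, lowering the temperature improves selectivity toward B.

0.0549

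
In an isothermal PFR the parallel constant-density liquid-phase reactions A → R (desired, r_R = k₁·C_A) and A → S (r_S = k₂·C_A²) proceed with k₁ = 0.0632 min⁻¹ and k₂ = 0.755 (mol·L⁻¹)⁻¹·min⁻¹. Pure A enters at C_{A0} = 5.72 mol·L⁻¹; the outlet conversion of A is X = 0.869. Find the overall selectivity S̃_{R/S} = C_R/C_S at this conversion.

C_A = C_{A0}(1−X) = 0.7493 mol·L⁻¹.
Along a PFR/batch, dC_R/dC_A = −r_R/(r_R+r_S) = −k₁/(k₁+k₂·C_A).
Integrating from C_{A0} to C_A: C_R = (0.0632/0.755)·ln[(0.0632+0.755·5.72)/(0.0632+0.755·0.749)] = 0.08371·ln(4.382/0.6289) = 0.1625 mol·L⁻¹.
C_S = (C_{A0}−C_A)−C_R = 4.808 mol·L⁻¹; S̃_{R/S} = 0.1625/4.808 = 0.0338.

0.0338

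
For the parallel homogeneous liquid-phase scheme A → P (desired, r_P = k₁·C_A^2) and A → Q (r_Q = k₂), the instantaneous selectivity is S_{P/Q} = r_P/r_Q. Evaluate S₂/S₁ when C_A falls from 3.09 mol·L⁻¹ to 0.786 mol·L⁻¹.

S_{P/Q} = (k₁/k₂)·C_A^2, so S₂/S₁ = (C_{A,2}/C_{A,1})^2.
= (0.786/3.09)^2 = (0.2544)^2 = 0.0647.
Selectivity toward P falls as C_A falls — high-concentration operation is favoured.

0.0647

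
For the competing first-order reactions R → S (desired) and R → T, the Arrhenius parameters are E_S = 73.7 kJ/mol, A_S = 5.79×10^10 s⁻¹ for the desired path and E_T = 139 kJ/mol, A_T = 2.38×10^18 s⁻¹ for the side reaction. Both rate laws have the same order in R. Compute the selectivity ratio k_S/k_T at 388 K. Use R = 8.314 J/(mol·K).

Since both paths have the same order in R, the concentration cancels and S_{S/T} = k_S/k_T = (A_S/A_T)·exp[(E_T−E_S)/(RT)].
(E_T−E_S)/(RT) = (139−73.7)×10³/(8.314×388) = 65300/3226 = 20.24.
k_S/k_T = (5.79×10^10/2.38×10^18)·exp(20.24) = 2.433×10^-8 × 6.185×10^8 = 15.0.
Since E_S < E_T, lowering the temperature improves selectivity toward S.

15.0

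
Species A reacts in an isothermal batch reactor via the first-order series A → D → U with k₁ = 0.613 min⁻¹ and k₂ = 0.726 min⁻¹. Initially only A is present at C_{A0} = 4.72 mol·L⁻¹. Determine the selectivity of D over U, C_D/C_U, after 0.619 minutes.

The intermediate concentration in a first-order A→B→C sequence is C_D = k₁C_{A0}(e^(−k₁t) − e^(−k₂t))/(k₂−k₁).
e^(−k₁t) = e^(−0.613×0.619) = e^(−0.3794) = 0.6842; e^(−k₂t) = e^(−0.4494) = 0.6380.
C_D = 0.613×4.72/(0.726−0.613) × (0.6842−0.6380) = 25.60×0.04623 = 1.184 mol·L⁻¹.
C_A = C_{A0}e^(−k₁t) = 3.230 mol·L⁻¹, so C_U = C_{A0}−C_A−C_D = 0.3068 mol·L⁻¹; C_D/C_U = 3.86.

3.86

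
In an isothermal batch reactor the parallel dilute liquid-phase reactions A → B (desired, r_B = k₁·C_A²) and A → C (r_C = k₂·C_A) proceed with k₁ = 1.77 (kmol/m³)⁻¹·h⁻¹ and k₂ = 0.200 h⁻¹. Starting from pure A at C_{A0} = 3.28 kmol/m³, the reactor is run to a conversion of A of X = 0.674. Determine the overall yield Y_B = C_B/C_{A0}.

0.638

C_A = C_{A0}(1−X) = 1.069 kmol/m³.
Along a PFR/batch, dC_C/dC_A = −r_C/(r_B+r_C) = −k₂/(k₂+k₁·C_A).
Integrating from C_{A0} to C_A: C_C = (0.200/1.77)·ln[(0.200+1.77·3.28)/(0.200+1.77·1.07)] = 0.1130·ln(6.006/2.093) = 0.1191 kmol/m³.
Then C_B = (C_{A0}−C_A) − C_C = 2.211 − 0.1191 = 2.092 kmol/m³.
Y_B = C_B/C_{A0} = 2.092/3.28 = 0.638.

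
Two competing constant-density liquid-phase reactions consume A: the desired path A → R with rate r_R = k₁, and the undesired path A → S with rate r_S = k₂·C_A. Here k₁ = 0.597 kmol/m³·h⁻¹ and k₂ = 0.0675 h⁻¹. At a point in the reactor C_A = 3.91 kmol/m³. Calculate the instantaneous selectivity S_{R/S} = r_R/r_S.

S_{R/S} = r_R/r_S = (k₁)/(k₂·C_A) = (k₁/k₂)·C_A⁻¹.
= (0.597) / (0.0675×3.910) = 0.5970/0.2639 = 2.26.

2.26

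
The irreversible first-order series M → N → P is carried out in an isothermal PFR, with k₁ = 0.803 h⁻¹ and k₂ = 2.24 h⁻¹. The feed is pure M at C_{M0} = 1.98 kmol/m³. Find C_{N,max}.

For a first-order series the maximum intermediate yield is C_{N,max}/C_{M0} = (k₁/k₂)^[k₂/(k₂−k₁)].
= (0.803/2.24)^(2.24/(2.24−0.803)) = (0.3585)^(1.559) = 0.2021.
C_{N,max} = 0.2021×1.98 = 0.400 kmol/m³.

0.400 kmol/m³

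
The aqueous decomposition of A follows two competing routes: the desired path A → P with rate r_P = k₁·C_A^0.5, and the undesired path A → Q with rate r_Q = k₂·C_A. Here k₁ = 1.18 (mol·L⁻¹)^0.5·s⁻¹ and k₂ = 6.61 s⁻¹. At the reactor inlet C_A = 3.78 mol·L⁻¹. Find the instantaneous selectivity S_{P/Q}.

0.0918

S_{P/Q} = r_P/r_Q = (k₁·C_A^0.5)/(k₂·C_A) = (k₁/k₂)·C_A^-0.5.
= (1.18×3.780^0.5) / (6.61×3.780) = 2.294/24.99 = 0.0918.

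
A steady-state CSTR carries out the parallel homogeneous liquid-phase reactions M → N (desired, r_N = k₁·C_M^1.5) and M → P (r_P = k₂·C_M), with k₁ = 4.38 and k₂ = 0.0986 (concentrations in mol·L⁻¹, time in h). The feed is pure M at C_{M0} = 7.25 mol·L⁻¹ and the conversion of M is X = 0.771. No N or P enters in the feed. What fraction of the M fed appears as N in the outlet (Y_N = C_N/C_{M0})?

0.758

Exit C_M = C_{M0}(1−X) = 7.25×0.229 = 1.660 mol·L⁻¹.
A CSTR operates uniformly at the exit composition, giving r_N = 9.370 and r_P = 0.1637 (each k·C_M^n at C_M = 1.660).
Fraction of consumed M going to N: r_N/(r_N+r_P) = 0.9828.
C_N = 0.9828·C_{M0}·X = 0.9828×7.25×0.771 = 5.49 mol·L⁻¹; Y_N = C_N/C_{M0} = 0.758.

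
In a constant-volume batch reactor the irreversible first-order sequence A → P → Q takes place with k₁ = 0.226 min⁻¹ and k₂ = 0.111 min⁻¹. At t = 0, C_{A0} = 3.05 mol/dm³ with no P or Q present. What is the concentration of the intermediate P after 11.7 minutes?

1.21 mol/dm³

For first-order series with pure A initially, C_P(t) = k₁C_{A0}/(k₂−k₁)·(e^(−k₁t) − e^(−k₂t)).
e^(−k₁t) = e^(−0.226×11.7) = e^(−2.644) = 0.07106; e^(−k₂t) = e^(−1.299) = 0.2729.
C_P = 0.226×3.05/(0.111−0.226) × (0.07106−0.2729) = (-5.994)×(-0.2018) = 1.210 mol/dm³.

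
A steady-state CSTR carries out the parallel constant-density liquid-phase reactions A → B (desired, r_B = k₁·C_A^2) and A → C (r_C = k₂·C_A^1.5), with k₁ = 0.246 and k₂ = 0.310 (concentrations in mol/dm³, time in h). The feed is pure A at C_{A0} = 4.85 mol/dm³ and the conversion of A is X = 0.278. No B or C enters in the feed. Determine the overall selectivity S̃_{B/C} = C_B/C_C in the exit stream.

Exit C_A = C_{A0}(1−X) = 4.85×0.722 = 3.502 mol/dm³.
A CSTR operates uniformly at the exit composition, giving r_B = 3.016 and r_C = 2.031 (each k·C_A^n at C_A = 3.502).
Overall selectivity = C_B/C_C = r_Bτ/(r_Cτ) = r_B/r_C = 1.48.

1.48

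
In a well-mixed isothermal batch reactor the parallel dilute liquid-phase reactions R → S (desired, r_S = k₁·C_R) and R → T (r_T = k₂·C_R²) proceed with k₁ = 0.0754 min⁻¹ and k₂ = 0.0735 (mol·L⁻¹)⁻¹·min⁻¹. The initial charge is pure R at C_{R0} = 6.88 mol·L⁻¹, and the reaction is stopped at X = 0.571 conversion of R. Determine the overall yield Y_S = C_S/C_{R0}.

0.102

C_R = C_{R0}(1−X) = 2.952 mol·L⁻¹.
Along a PFR/batch, dC_S/dC_R = −r_S/(r_S+r_T) = −k₁/(k₁+k₂·C_R).
Integrating from C_{R0} to C_R: C_S = (0.0754/0.0735)·ln[(0.0754+0.0735·6.88)/(0.0754+0.0735·2.95)] = 1.026·ln(0.5811/0.2923) = 0.7047 mol·L⁻¹.
Y_S = C_S/C_{R0} = 0.7047/6.88 = 0.102.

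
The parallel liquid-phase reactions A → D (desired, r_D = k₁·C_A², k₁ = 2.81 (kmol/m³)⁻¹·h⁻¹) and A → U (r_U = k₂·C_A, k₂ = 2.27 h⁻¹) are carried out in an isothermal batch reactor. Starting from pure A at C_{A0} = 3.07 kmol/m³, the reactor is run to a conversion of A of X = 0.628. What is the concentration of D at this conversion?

C_A = C_{A0}(1−X) = 1.142 kmol/m³.
Along a PFR/batch, dC_U/dC_A = −r_U/(r_D+r_U) = −k₂/(k₂+k₁·C_A).
Integrating from C_{A0} to C_A: C_U = (2.27/2.81)·ln[(2.27+2.81·3.07)/(2.27+2.81·1.14)] = 0.8078·ln(10.90/5.479) = 0.5554 kmol/m³.
Then C_D = (C_{A0}−C_A) − C_U = 1.928 − 0.5554 = 1.373 kmol/m³.

1.37 kmol/m³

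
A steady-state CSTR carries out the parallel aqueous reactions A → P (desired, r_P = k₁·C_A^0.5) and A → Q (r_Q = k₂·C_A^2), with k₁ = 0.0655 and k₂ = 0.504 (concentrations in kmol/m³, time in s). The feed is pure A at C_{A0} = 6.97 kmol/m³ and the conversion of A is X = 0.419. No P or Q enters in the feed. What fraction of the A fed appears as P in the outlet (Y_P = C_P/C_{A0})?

0.00658

Exit C_A = C_{A0}(1−X) = 6.97×0.581 = 4.050 kmol/m³.
A CSTR operates uniformly at the exit composition, giving r_P = 0.1318 and r_Q = 8.265 (each k·C_A^n at C_A = 4.050).
Fraction of consumed A going to P: r_P/(r_P+r_Q) = 0.01570.
C_P = 0.01570·C_{A0}·X = 0.01570×6.97×0.419 = 0.0458 kmol/m³; Y_P = C_P/C_{A0} = 0.00658.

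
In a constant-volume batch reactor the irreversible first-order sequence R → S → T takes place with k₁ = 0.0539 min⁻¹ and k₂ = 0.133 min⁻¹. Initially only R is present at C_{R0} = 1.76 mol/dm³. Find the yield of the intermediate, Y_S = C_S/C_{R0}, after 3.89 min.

For first-order series with pure R initially, C_S(t) = k₁C_{R0}/(k₂−k₁)·(e^(−k₁t) − e^(−k₂t)).
e^(−k₁t) = e^(−0.0539×3.89) = e^(−0.2097) = 0.8109; e^(−k₂t) = e^(−0.5174) = 0.5961.
C_S = 0.0539×1.76/(0.133−0.0539) × (0.8109−0.5961) = 1.199×0.2148 = 0.2576 mol/dm³.
Y_S = C_S/C_{R0} = 0.2576/1.76 = 0.146.

0.146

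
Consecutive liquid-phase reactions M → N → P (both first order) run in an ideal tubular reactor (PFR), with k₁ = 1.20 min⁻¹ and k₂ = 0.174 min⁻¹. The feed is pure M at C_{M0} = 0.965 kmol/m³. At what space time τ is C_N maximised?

1.88 min

For first-order series the maximum of C_N occurs at τ_opt = ln(k₂/k₁)/(k₂−k₁).
= ln(0.174/1.20)/(0.174−1.20) = ln(0.1450)/-1.026 = -1.931/-1.026 = 1.88 min.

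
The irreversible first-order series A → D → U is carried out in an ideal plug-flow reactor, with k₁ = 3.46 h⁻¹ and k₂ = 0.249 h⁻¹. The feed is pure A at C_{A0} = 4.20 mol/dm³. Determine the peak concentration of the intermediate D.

3.42 mol/dm³

For a first-order series the maximum intermediate yield is C_{D,max}/C_{A0} = (k₁/k₂)^[k₂/(k₂−k₁)].
= (3.46/0.249)^(0.249/(0.249−3.46)) = (13.90)^(-0.07755) = 0.8154.
C_{D,max} = 0.8154×4.20 = 3.42 mol/dm³.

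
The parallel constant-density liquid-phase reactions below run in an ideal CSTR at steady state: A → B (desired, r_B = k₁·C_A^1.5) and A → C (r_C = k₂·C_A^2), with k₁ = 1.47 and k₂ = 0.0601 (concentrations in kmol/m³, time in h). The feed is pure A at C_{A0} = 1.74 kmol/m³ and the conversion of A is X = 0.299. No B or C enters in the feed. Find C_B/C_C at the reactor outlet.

22.1

Exit C_A = C_{A0}(1−X) = 1.74×0.701 = 1.220 kmol/m³.
A CSTR operates uniformly at the exit composition, giving r_B = 1.980 and r_C = 0.08941 (each k·C_A^n at C_A = 1.220).
Overall selectivity = C_B/C_C = r_Bτ/(r_Cτ) = r_B/r_C = 22.1.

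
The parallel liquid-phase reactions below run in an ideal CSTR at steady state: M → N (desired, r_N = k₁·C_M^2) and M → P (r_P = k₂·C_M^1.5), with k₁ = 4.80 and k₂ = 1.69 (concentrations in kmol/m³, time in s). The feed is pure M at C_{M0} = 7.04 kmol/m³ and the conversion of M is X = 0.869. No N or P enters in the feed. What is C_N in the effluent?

Exit C_M = C_{M0}(1−X) = 7.04×0.131 = 0.9222 kmol/m³.
In a CSTR the entire volume is at exit conditions, so r_N = 4.80×0.9222^2 = 4.083 and r_P = 1.69×0.9222^1.5 = 1.497.
Fraction of consumed M going to N: r_N/(r_N+r_P) = 0.7317.
C_N = 0.7317·C_{M0}·X = 0.7317×7.04×0.869 = 4.48 kmol/m³.

4.48 kmol/m³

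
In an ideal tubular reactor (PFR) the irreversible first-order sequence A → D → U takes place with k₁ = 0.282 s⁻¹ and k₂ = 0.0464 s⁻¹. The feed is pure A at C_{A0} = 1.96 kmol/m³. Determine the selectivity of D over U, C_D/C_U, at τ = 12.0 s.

For first-order series with pure A initially, C_D(τ) = k₁C_{A0}/(k₂−k₁)·(e^(−k₁τ) − e^(−k₂τ)).
e^(−k₁τ) = e^(−0.282×12.0) = e^(−3.384) = 0.03391; e^(−k₂τ) = e^(−0.5568) = 0.5730.
C_D = 0.282×1.96/(0.0464−0.282) × (0.03391−0.5730) = (-2.346)×(-0.5391) = 1.265 kmol/m³.
C_A = C_{A0}e^(−k₁τ) = 0.06647 kmol/m³, so C_U = C_{A0}−C_A−C_D = 0.6287 kmol/m³; C_D/C_U = 2.01.

2.01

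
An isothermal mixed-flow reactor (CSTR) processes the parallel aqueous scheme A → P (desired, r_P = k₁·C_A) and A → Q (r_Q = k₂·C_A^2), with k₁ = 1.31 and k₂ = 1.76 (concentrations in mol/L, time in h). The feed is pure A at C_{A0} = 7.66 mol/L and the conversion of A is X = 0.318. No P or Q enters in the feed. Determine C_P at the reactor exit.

0.304 mol/L

Exit C_A = C_{A0}(1−X) = 7.66×0.682 = 5.224 mol/L.
In a CSTR the entire volume is at exit conditions, so r_P = 1.31×5.224 = 6.844 and r_Q = 1.76×5.224^2 = 48.03.
Fraction of consumed A going to P: r_P/(r_P+r_Q) = 0.1247.
C_P = 0.1247·C_{A0}·X = 0.1247×7.66×0.318 = 0.304 mol/L.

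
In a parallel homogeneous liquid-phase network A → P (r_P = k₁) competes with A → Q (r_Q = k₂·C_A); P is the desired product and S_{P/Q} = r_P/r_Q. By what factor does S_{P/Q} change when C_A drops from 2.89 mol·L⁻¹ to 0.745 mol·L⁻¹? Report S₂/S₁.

S_{P/Q} = (k₁/k₂)·C_A⁻¹, so S₂/S₁ = (C_{A,2}/C_{A,1})⁻¹.
= 2.89/0.745 = 3.88.

3.88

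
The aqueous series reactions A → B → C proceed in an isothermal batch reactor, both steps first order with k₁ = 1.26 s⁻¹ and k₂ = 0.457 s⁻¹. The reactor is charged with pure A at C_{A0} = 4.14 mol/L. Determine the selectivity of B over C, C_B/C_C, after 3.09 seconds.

0.557

Solving the coupled first-order balances gives C_B(t) = [k₁/(k₂−k₁)]·C_{A0}·(e^(−k₁t) − e^(−k₂t)).
e^(−k₁t) = e^(−1.26×3.09) = e^(−3.893) = 0.02038; e^(−k₂t) = e^(−1.412) = 0.2436.
C_B = 1.26×4.14/(0.457−1.26) × (0.02038−0.2436) = (-6.496)×(-0.2232) = 1.450 mol/L.
C_A = C_{A0}e^(−k₁t) = 0.08436 mol/L, so C_C = C_{A0}−C_A−C_B = 2.605 mol/L; C_B/C_C = 0.557.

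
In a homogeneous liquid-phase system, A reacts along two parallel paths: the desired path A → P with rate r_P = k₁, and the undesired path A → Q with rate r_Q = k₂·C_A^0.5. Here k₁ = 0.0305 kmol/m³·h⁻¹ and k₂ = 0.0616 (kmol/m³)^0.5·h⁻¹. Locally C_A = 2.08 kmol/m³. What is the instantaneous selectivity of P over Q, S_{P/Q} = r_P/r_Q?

S_{P/Q} = r_P/r_Q = (k₁)/(k₂·C_A^0.5) = (k₁/k₂)·C_A^-0.5.
= (0.0305) / (0.0616×2.080^0.5) = 0.03050/0.08884 = 0.343.

0.343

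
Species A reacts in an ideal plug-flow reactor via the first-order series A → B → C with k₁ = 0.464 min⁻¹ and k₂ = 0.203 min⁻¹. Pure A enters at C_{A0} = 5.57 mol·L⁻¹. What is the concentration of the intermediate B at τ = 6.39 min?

For first-order series with pure A initially, C_B(τ) = k₁C_{A0}/(k₂−k₁)·(e^(−k₁τ) − e^(−k₂τ)).
e^(−k₁τ) = e^(−0.464×6.39) = e^(−2.965) = 0.05156; e^(−k₂τ) = e^(−1.297) = 0.2733.
C_B = 0.464×5.57/(0.203−0.464) × (0.05156−0.2733) = (-9.902)×(-0.2217) = 2.196 mol·L⁻¹.

2.20 mol·L⁻¹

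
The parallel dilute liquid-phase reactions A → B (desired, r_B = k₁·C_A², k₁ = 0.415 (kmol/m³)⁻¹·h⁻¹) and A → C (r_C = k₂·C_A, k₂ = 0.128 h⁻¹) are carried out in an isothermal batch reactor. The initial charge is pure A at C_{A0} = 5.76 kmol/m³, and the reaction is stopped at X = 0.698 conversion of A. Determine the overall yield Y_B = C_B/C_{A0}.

C_A = C_{A0}(1−X) = 1.740 kmol/m³.
Along a PFR/batch, dC_C/dC_A = −r_C/(r_B+r_C) = −k₂/(k₂+k₁·C_A).
Integrating from C_{A0} to C_A: C_C = (0.128/0.415)·ln[(0.128+0.415·5.76)/(0.128+0.415·1.74)] = 0.3084·ln(2.518/0.8499) = 0.3350 kmol/m³.
Then C_B = (C_{A0}−C_A) − C_C = 4.020 − 0.3350 = 3.685 kmol/m³.
Y_B = C_B/C_{A0} = 3.685/5.76 = 0.640.

0.640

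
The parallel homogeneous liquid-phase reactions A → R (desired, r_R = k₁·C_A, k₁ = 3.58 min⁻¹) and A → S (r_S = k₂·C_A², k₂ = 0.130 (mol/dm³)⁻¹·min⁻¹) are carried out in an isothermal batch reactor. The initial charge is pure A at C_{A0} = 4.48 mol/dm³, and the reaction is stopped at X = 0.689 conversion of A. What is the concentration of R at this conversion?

2.79 mol/dm³

C_A = C_{A0}(1−X) = 1.393 mol/dm³.
Along a PFR/batch, dC_R/dC_A = −r_R/(r_R+r_S) = −k₁/(k₁+k₂·C_A).
Integrating from C_{A0} to C_A: C_R = (3.58/0.130)·ln[(3.58+0.130·4.48)/(3.58+0.130·1.39)] = 27.54·ln(4.162/3.761) = 2.792 mol/dm³.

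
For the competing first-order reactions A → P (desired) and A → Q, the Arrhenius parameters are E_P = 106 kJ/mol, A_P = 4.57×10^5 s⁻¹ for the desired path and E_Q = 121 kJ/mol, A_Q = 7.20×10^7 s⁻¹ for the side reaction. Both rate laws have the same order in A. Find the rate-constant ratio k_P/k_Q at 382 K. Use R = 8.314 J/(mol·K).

Since both paths have the same order in A, the concentration cancels and S_{P/Q} = k_P/k_Q = (A_P/A_Q)·exp[(E_Q−E_P)/(RT)].
(E_Q−E_P)/(RT) = (121−106)×10³/(8.314×382) = 15000/3176 = 4.723.
k_P/k_Q = (4.57×10^5/7.20×10^7)·exp(4.723) = 0.006347 × 112.5 = 0.714.
Since E_P < E_Q, lowering the temperature improves selectivity toward P.

0.714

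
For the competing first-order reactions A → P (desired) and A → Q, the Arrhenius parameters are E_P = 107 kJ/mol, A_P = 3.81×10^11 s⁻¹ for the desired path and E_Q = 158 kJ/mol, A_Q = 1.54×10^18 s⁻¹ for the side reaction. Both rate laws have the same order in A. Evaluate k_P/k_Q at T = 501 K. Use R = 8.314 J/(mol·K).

0.0514

k_P/k_Q = (A_P/A_Q)·exp[−(E_P−E_Q)/(RT)] = (A_P/A_Q)·exp[(E_Q−E_P)/(RT)].
(E_Q−E_P)/(RT) = (158−107)×10³/(8.314×501) = 51000/4165 = 12.24.
k_P/k_Q = (3.81×10^11/1.54×10^18)·exp(12.24) = 2.474×10^-7 × 2.077×10^5 = 0.0514.
Since E_P < E_Q, lowering the temperature improves selectivity toward P.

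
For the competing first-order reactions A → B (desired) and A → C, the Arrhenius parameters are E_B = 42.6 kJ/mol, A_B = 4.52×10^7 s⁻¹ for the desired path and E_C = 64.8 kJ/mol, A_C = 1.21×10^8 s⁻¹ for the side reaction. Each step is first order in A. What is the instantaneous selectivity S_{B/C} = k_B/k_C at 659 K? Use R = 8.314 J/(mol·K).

21.5

Since both paths have the same order in A, the concentration cancels and S_{B/C} = k_B/k_C = (A_B/A_C)·exp[(E_C−E_B)/(RT)].
(E_C−E_B)/(RT) = (64.8−42.6)×10³/(8.314×659) = 22200/5479 = 4.052.
k_B/k_C = (4.52×10^7/1.21×10^8)·exp(4.052) = 0.3736 × 57.51 = 21.5.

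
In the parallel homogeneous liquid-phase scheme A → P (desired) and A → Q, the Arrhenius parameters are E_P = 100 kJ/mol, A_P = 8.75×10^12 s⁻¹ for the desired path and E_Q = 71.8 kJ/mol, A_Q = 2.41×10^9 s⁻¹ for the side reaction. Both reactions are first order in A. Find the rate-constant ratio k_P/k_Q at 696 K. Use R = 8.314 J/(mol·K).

27.8

Since both paths have the same order in A, the concentration cancels and S_{P/Q} = k_P/k_Q = (A_P/A_Q)·exp[(E_Q−E_P)/(RT)].
(E_Q−E_P)/(RT) = (71.8−100)×10³/(8.314×696) = -28200/5787 = -4.873.
k_P/k_Q = (8.75×10^12/2.41×10^9)·exp(-4.873) = 3631 × 0.007648 = 27.8.
Since E_P > E_Q, raising the temperature improves selectivity toward P.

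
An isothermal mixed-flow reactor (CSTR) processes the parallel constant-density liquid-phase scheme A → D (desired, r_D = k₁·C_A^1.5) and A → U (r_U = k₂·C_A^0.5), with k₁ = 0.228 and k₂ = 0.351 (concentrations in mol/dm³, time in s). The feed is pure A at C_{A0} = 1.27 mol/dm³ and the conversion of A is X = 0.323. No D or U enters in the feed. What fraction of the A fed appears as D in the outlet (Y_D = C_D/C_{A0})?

0.116

Exit C_A = C_{A0}(1−X) = 1.27×0.677 = 0.8598 mol/dm³.
In a CSTR the entire volume is at exit conditions, so r_D = 0.228×0.8598^1.5 = 0.1818 and r_U = 0.351×0.8598^0.5 = 0.3255.
Fraction of consumed A going to D: r_D/(r_D+r_U) = 0.3584.
C_D = 0.3584·C_{A0}·X = 0.3584×1.27×0.323 = 0.147 mol/dm³; Y_D = C_D/C_{A0} = 0.116.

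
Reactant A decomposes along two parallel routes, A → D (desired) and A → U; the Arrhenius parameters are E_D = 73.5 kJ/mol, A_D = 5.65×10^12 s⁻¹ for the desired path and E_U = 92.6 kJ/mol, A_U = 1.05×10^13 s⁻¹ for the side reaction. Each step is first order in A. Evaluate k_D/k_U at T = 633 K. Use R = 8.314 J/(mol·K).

Since both paths have the same order in A, the concentration cancels and S_{D/U} = k_D/k_U = (A_D/A_U)·exp[(E_U−E_D)/(RT)].
(E_U−E_D)/(RT) = (92.6−73.5)×10³/(8.314×633) = 19100/5263 = 3.629.
k_D/k_U = (5.65×10^12/1.05×10^13)·exp(3.629) = 0.5381 × 37.69 = 20.3.
Since E_D < E_U, lowering the temperature improves selectivity toward D.

20.3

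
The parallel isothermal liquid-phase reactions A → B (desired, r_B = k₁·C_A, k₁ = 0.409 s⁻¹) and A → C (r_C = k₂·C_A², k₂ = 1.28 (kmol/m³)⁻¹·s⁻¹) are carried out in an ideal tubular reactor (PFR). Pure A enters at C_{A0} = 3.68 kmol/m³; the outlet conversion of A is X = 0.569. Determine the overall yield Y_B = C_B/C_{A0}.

C_A = C_{A0}(1−X) = 1.586 kmol/m³.
Along a PFR/batch, dC_B/dC_A = −r_B/(r_B+r_C) = −k₁/(k₁+k₂·C_A).
Integrating from C_{A0} to C_A: C_B = (0.409/1.28)·ln[(0.409+1.28·3.68)/(0.409+1.28·1.59)] = 0.3195·ln(5.119/2.439) = 0.2369 kmol/m³.
Y_B = C_B/C_{A0} = 0.2369/3.68 = 0.0644.

0.0644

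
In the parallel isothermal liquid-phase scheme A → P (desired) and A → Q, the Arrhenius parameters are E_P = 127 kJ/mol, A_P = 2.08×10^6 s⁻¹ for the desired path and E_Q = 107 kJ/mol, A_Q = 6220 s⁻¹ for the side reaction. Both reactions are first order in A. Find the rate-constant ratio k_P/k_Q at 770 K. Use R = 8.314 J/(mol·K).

14.7

Since both paths have the same order in A, the concentration cancels and S_{P/Q} = k_P/k_Q = (A_P/A_Q)·exp[(E_Q−E_P)/(RT)].
(E_Q−E_P)/(RT) = (107−127)×10³/(8.314×770) = -20000/6402 = -3.124.
k_P/k_Q = (2.08×10^6/6220)·exp(-3.124) = 334.4 × 0.04398 = 14.7.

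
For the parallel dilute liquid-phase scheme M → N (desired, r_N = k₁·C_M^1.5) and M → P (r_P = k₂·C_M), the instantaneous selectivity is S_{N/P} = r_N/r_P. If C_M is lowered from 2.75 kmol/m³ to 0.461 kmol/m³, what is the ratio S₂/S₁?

S_{N/P} = (k₁/k₂)·C_M^0.5, so S₂/S₁ = (C_{M,2}/C_{M,1})^0.5.
= (0.461/2.75)^0.5 = (0.1676)^0.5 = 0.409.
Selectivity toward N falls as C_M falls — high-concentration operation is favoured.

0.409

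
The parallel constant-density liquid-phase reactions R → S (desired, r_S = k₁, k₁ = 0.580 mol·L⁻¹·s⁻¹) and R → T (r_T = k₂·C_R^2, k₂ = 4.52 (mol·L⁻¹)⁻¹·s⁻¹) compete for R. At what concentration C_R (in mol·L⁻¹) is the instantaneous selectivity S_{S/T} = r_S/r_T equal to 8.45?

S_{S/T} = (k₁/k₂)·C_R^-2 ⇒ C_R = (S·k₂/k₁)^(-0.5).
= (8.45×4.52/0.580)^(-0.5) = (65.85)^(-0.5) = 0.123 mol·L⁻¹.

0.123 mol·L⁻¹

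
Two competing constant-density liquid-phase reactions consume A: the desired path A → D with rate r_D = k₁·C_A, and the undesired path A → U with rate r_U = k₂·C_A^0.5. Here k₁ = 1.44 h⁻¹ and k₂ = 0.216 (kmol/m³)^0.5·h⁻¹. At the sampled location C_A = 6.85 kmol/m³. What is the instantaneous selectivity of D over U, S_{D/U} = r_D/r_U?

S_{D/U} = r_D/r_U = (k₁·C_A)/(k₂·C_A^0.5) = (k₁/k₂)·C_A^0.5.
= (1.44×6.850) / (0.216×6.850^0.5) = 9.864/0.5653 = 17.4.
Since the desired path is higher order in A, keeping C_A high (PFR or concentrated feed) favours D.

17.4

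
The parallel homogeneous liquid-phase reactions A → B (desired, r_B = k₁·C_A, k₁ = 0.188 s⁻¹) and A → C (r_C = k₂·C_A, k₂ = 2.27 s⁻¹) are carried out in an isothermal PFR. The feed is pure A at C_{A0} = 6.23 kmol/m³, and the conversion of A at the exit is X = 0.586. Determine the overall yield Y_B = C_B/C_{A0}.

C_A = C_{A0}(1−X) = 2.579 kmol/m³.
Both paths are first order in A, so the instantaneous fraction to B is constant: dC_B/d(−C_A) = k₁/(k₁+k₂) = 0.07648.
C_B = 0.07648·(C_{A0}−C_A) = 0.07648×3.651 = 0.279 kmol/m³.
Y_B = C_B/C_{A0} = 0.2792/6.23 = 0.0448.

0.0448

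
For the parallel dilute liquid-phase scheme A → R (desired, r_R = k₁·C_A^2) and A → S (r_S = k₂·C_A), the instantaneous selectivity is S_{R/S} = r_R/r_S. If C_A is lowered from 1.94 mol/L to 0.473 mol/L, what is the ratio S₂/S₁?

S_{R/S} = (k₁/k₂)·C_A, so S₂/S₁ = (C_{A,2}/C_{A,1}).
= 0.473/1.94 = 0.244.
Selectivity toward R falls as C_A falls — high-concentration operation is favoured.

0.244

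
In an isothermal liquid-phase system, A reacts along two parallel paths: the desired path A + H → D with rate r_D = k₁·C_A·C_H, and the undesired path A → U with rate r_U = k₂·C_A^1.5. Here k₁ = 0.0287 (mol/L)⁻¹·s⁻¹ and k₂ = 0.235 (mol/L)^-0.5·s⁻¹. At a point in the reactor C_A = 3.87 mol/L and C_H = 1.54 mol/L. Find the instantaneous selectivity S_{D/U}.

0.0956

S_{D/U} = r_D/r_U = (k₁·C_A·C_H)/(k₂·C_A^1.5) = (k₁/k₂)·C_A^-0.5·C_H.
= (0.0287×3.870×1.540) / (0.235×3.870^1.5) = 0.1710/1.789 = 0.0956.
The undesired path is higher order in A, so low C_A (CSTR or dilute feed) favours D.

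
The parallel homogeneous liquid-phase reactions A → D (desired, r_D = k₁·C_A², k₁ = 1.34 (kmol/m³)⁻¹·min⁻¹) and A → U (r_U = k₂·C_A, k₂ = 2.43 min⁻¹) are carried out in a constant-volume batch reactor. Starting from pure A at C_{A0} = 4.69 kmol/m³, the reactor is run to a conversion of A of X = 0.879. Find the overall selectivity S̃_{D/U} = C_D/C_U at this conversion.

1.26

C_A = C_{A0}(1−X) = 0.5675 kmol/m³.
Along a PFR/batch, dC_U/dC_A = −r_U/(r_D+r_U) = −k₂/(k₂+k₁·C_A).
Integrating from C_{A0} to C_A: C_U = (2.43/1.34)·ln[(2.43+1.34·4.69)/(2.43+1.34·0.567)] = 1.813·ln(8.715/3.190) = 1.822 kmol/m³.
Then C_D = (C_{A0}−C_A) − C_U = 4.123 − 1.822 = 2.300 kmol/m³.
S̃_{D/U} = C_D/C_U = 2.300/1.822 = 1.26.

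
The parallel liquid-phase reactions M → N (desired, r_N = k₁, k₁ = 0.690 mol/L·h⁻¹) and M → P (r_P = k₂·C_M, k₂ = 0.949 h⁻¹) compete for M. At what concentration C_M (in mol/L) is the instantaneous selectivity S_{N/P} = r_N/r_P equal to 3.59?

S_{N/P} = (k₁/k₂)·C_M⁻¹ ⇒ C_M = (S·k₂/k₁)^(-1).
= (3.59×0.949/0.690)^(-1) = (4.938)^(-1) = 0.203 mol/L.

0.203 mol/L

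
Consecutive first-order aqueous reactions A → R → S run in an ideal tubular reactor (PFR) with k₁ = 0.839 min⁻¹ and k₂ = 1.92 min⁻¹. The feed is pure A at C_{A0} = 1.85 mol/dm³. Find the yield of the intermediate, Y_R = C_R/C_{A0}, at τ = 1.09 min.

The intermediate concentration in a first-order A→B→C sequence is C_R = k₁C_{A0}(e^(−k₁τ) − e^(−k₂τ))/(k₂−k₁).
e^(−k₁τ) = e^(−0.839×1.09) = e^(−0.9145) = 0.4007; e^(−k₂τ) = e^(−2.093) = 0.1233.
C_R = 0.839×1.85/(1.92−0.839) × (0.4007−0.1233) = 1.436×0.2774 = 0.3983 mol/dm³.
Y_R = C_R/C_{A0} = 0.3983/1.85 = 0.215.

0.215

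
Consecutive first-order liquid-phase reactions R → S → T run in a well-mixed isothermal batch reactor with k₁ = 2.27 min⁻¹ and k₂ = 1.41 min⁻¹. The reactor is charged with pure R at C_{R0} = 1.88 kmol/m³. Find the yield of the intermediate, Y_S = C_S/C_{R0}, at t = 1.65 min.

For first-order series with pure R initially, C_S(t) = k₁C_{R0}/(k₂−k₁)·(e^(−k₁t) − e^(−k₂t)).
e^(−k₁t) = e^(−2.27×1.65) = e^(−3.745) = 0.02362; e^(−k₂t) = e^(−2.326) = 0.09764.
C_S = 2.27×1.88/(1.41−2.27) × (0.02362−0.09764) = (-4.962)×(-0.07401) = 0.3673 kmol/m³.
Y_S = C_S/C_{R0} = 0.3673/1.88 = 0.195.

0.195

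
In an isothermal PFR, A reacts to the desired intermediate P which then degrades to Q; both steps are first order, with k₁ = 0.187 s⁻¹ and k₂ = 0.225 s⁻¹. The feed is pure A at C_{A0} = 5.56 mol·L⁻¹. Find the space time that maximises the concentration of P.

4.87 s

The intermediate peaks when r₁ = r₂, i.e. k₁e^(−k₁τ) = k₂e^(−k₂τ), giving τ_opt = ln(k₂/k₁)/(k₂−k₁).
= ln(0.225/0.187)/(0.225−0.187) = ln(1.203)/0.03800 = 0.1850/0.03800 = 4.87 s.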